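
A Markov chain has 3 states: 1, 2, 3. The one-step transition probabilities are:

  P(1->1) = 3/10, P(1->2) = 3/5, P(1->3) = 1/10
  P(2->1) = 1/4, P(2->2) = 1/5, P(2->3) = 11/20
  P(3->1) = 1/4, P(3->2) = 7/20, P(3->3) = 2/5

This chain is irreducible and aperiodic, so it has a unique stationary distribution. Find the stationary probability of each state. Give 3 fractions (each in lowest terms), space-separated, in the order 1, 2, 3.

The stationary distribution satisfies pi = pi * P, i.e.:
  pi_1 = 3/10*pi_1 + 1/4*pi_2 + 1/4*pi_3
  pi_2 = 3/5*pi_1 + 1/5*pi_2 + 7/20*pi_3
  pi_3 = 1/10*pi_1 + 11/20*pi_2 + 2/5*pi_3
with normalization: pi_1 + pi_2 + pi_3 = 1.

Using the first 2 balance equations plus normalization, the linear system A*pi = b is:
  [-7/10, 1/4, 1/4] . pi = 0
  [3/5, -4/5, 7/20] . pi = 0
  [1, 1, 1] . pi = 1

Solving yields:
  pi_1 = 5/19
  pi_2 = 158/437
  pi_3 = 164/437

Verification (pi * P):
  5/19*3/10 + 158/437*1/4 + 164/437*1/4 = 5/19 = pi_1  (ok)
  5/19*3/5 + 158/437*1/5 + 164/437*7/20 = 158/437 = pi_2  (ok)
  5/19*1/10 + 158/437*11/20 + 164/437*2/5 = 164/437 = pi_3  (ok)

Answer: 5/19 158/437 164/437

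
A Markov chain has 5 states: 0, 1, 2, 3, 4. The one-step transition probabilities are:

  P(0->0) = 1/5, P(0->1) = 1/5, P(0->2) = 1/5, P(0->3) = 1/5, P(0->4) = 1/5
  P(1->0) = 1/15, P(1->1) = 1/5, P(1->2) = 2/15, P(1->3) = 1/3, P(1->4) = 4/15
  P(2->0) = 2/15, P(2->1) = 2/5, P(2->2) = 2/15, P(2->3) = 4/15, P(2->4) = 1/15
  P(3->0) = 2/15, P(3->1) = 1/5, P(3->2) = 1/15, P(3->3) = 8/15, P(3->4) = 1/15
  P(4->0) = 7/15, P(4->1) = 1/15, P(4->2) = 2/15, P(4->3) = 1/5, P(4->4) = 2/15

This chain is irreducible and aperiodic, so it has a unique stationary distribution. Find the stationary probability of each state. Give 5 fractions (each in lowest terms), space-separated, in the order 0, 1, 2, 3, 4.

The stationary distribution satisfies pi = pi * P, i.e.:
  pi_0 = 1/5*pi_0 + 1/15*pi_1 + 2/15*pi_2 + 2/15*pi_3 + 7/15*pi_4
  pi_1 = 1/5*pi_0 + 1/5*pi_1 + 2/5*pi_2 + 1/5*pi_3 + 1/15*pi_4
  pi_2 = 1/5*pi_0 + 2/15*pi_1 + 2/15*pi_2 + 1/15*pi_3 + 2/15*pi_4
  pi_3 = 1/5*pi_0 + 1/3*pi_1 + 4/15*pi_2 + 8/15*pi_3 + 1/5*pi_4
  pi_4 = 1/5*pi_0 + 4/15*pi_1 + 1/15*pi_2 + 1/15*pi_3 + 2/15*pi_4
with normalization: pi_0 + pi_1 + pi_2 + pi_3 + pi_4 = 1.

Using the first 4 balance equations plus normalization, the linear system A*pi = b is:
  [-4/5, 1/15, 2/15, 2/15, 7/15] . pi = 0
  [1/5, -4/5, 2/5, 1/5, 1/15] . pi = 0
  [1/5, 2/15, -13/15, 1/15, 2/15] . pi = 0
  [1/5, 1/3, 4/15, -7/15, 1/5] . pi = 0
  [1, 1, 1, 1, 1] . pi = 1

Solving yields:
  pi_0 = 7051/39496
  pi_1 = 4059/19748
  pi_2 = 2403/19748
  pi_3 = 13953/39496
  pi_4 = 696/4937

Verification (pi * P):
  7051/39496*1/5 + 4059/19748*1/15 + 2403/19748*2/15 + 13953/39496*2/15 + 696/4937*7/15 = 7051/39496 = pi_0  (ok)
  7051/39496*1/5 + 4059/19748*1/5 + 2403/19748*2/5 + 13953/39496*1/5 + 696/4937*1/15 = 4059/19748 = pi_1  (ok)
  7051/39496*1/5 + 4059/19748*2/15 + 2403/19748*2/15 + 13953/39496*1/15 + 696/4937*2/15 = 2403/19748 = pi_2  (ok)
  7051/39496*1/5 + 4059/19748*1/3 + 2403/19748*4/15 + 13953/39496*8/15 + 696/4937*1/5 = 13953/39496 = pi_3  (ok)
  7051/39496*1/5 + 4059/19748*4/15 + 2403/19748*1/15 + 13953/39496*1/15 + 696/4937*2/15 = 696/4937 = pi_4  (ok)

Answer: 7051/39496 4059/19748 2403/19748 13953/39496 696/4937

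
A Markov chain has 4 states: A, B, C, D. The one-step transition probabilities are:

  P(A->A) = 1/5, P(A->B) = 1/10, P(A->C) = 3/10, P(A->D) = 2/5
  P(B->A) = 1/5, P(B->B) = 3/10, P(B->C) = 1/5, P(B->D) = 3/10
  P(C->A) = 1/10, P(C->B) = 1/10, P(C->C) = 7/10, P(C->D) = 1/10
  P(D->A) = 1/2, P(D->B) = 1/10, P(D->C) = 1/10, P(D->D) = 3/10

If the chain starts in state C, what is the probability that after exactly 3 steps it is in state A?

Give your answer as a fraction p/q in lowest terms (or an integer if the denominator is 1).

Answer: 49/250

Derivation:
Computing P^3 by repeated multiplication:
P^1 =
  A: [1/5, 1/10, 3/10, 2/5]
  B: [1/5, 3/10, 1/5, 3/10]
  C: [1/10, 1/10, 7/10, 1/10]
  D: [1/2, 1/10, 1/10, 3/10]
P^2 =
  A: [29/100, 3/25, 33/100, 13/50]
  B: [27/100, 4/25, 29/100, 7/25]
  C: [4/25, 3/25, 11/20, 17/100]
  D: [7/25, 3/25, 27/100, 33/100]
P^3 =
  A: [49/200, 31/250, 46/125, 263/1000]
  B: [51/200, 33/250, 43/125, 269/1000]
  C: [49/250, 31/250, 237/500, 103/500]
  D: [34/125, 31/250, 33/100, 137/500]

(P^3)[C -> A] = 49/250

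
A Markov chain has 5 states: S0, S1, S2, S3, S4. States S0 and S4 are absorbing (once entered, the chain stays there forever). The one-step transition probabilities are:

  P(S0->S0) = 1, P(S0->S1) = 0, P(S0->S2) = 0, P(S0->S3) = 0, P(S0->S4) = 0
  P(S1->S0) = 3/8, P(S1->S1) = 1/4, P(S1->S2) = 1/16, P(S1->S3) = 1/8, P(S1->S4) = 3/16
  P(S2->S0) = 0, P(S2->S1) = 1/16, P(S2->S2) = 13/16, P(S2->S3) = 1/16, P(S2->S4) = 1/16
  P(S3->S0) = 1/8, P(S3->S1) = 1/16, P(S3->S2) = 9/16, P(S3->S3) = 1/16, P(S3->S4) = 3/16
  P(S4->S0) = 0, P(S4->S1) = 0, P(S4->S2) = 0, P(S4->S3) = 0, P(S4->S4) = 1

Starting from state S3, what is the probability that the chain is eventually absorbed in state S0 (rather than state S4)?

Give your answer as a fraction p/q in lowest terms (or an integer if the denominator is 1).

Answer: 71/196

Derivation:
Let a_i = P(absorbed in S0 | start in state i).
Boundary conditions: a_S0 = 1, a_S4 = 0.
For each transient state i, a_i = sum_j P(i->j) * a_j:
  a_S1 = 3/8*a_S0 + 1/4*a_S1 + 1/16*a_S2 + 1/8*a_S3 + 3/16*a_S4
  a_S2 = 0*a_S0 + 1/16*a_S1 + 13/16*a_S2 + 1/16*a_S3 + 1/16*a_S4
  a_S3 = 1/8*a_S0 + 1/16*a_S1 + 9/16*a_S2 + 1/16*a_S3 + 3/16*a_S4

Substituting a_S0 = 1 and a_S4 = 0, rearrange to (I - Q) a = r where r[i] = P(i -> S0):
  [3/4, -1/16, -1/8] . (a_S1, a_S2, a_S3) = 3/8
  [-1/16, 3/16, -1/16] . (a_S1, a_S2, a_S3) = 0
  [-1/16, -9/16, 15/16] . (a_S1, a_S2, a_S3) = 1/8

Solving yields:
  a_S1 = 115/196
  a_S2 = 31/98
  a_S3 = 71/196

Starting state is S3, so the absorption probability is a_S3 = 71/196.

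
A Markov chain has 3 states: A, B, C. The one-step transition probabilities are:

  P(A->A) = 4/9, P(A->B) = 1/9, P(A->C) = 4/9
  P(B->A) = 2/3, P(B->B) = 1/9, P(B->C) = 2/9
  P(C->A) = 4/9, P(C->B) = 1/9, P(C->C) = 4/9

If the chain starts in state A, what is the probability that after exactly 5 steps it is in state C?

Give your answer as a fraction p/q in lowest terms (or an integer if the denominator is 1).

Answer: 34/81

Derivation:
Computing P^5 by repeated multiplication:
P^1 =
  A: [4/9, 1/9, 4/9]
  B: [2/3, 1/9, 2/9]
  C: [4/9, 1/9, 4/9]
P^2 =
  A: [38/81, 1/9, 34/81]
  B: [38/81, 1/9, 34/81]
  C: [38/81, 1/9, 34/81]
P^3 =
  A: [38/81, 1/9, 34/81]
  B: [38/81, 1/9, 34/81]
  C: [38/81, 1/9, 34/81]
P^4 =
  A: [38/81, 1/9, 34/81]
  B: [38/81, 1/9, 34/81]
  C: [38/81, 1/9, 34/81]
P^5 =
  A: [38/81, 1/9, 34/81]
  B: [38/81, 1/9, 34/81]
  C: [38/81, 1/9, 34/81]

(P^5)[A -> C] = 34/81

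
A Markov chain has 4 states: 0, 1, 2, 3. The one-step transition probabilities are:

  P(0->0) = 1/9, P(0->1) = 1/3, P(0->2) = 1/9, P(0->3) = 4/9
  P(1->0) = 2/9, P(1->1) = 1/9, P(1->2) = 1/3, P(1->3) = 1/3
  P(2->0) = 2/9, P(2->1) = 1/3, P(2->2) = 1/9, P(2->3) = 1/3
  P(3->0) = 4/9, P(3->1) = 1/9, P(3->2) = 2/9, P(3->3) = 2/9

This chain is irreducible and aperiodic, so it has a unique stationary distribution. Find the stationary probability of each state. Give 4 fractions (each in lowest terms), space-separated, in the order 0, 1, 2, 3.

The stationary distribution satisfies pi = pi * P, i.e.:
  pi_0 = 1/9*pi_0 + 2/9*pi_1 + 2/9*pi_2 + 4/9*pi_3
  pi_1 = 1/3*pi_0 + 1/9*pi_1 + 1/3*pi_2 + 1/9*pi_3
  pi_2 = 1/9*pi_0 + 1/3*pi_1 + 1/9*pi_2 + 2/9*pi_3
  pi_3 = 4/9*pi_0 + 1/3*pi_1 + 1/3*pi_2 + 2/9*pi_3
with normalization: pi_0 + pi_1 + pi_2 + pi_3 = 1.

Using the first 3 balance equations plus normalization, the linear system A*pi = b is:
  [-8/9, 2/9, 2/9, 4/9] . pi = 0
  [1/3, -8/9, 1/3, 1/9] . pi = 0
  [1/9, 1/3, -8/9, 2/9] . pi = 0
  [1, 1, 1, 1] . pi = 1

Solving yields:
  pi_0 = 13/49
  pi_1 = 115/539
  pi_2 = 15/77
  pi_3 = 16/49

Verification (pi * P):
  13/49*1/9 + 115/539*2/9 + 15/77*2/9 + 16/49*4/9 = 13/49 = pi_0  (ok)
  13/49*1/3 + 115/539*1/9 + 15/77*1/3 + 16/49*1/9 = 115/539 = pi_1  (ok)
  13/49*1/9 + 115/539*1/3 + 15/77*1/9 + 16/49*2/9 = 15/77 = pi_2  (ok)
  13/49*4/9 + 115/539*1/3 + 15/77*1/3 + 16/49*2/9 = 16/49 = pi_3  (ok)

Answer: 13/49 115/539 15/77 16/49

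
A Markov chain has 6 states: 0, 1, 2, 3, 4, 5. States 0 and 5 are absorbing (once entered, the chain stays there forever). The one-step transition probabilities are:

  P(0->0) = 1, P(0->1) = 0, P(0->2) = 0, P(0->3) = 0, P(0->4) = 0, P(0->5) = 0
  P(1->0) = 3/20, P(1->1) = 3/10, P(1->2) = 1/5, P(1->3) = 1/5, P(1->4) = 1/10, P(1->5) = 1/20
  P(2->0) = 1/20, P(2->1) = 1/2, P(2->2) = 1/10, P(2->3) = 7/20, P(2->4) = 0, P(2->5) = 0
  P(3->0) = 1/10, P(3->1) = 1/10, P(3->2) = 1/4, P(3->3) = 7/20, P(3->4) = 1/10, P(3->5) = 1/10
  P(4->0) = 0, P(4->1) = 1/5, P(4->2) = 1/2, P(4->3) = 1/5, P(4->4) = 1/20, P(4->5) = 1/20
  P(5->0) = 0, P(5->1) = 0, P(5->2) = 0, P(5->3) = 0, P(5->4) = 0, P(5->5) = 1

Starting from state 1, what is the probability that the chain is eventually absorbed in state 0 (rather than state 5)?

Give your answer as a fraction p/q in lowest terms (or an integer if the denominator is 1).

Answer: 425/642

Derivation:
Let a_i = P(absorbed in 0 | start in state i).
Boundary conditions: a_0 = 1, a_5 = 0.
For each transient state i, a_i = sum_j P(i->j) * a_j:
  a_1 = 3/20*a_0 + 3/10*a_1 + 1/5*a_2 + 1/5*a_3 + 1/10*a_4 + 1/20*a_5
  a_2 = 1/20*a_0 + 1/2*a_1 + 1/10*a_2 + 7/20*a_3 + 0*a_4 + 0*a_5
  a_3 = 1/10*a_0 + 1/10*a_1 + 1/4*a_2 + 7/20*a_3 + 1/10*a_4 + 1/10*a_5
  a_4 = 0*a_0 + 1/5*a_1 + 1/2*a_2 + 1/5*a_3 + 1/20*a_4 + 1/20*a_5

Substituting a_0 = 1 and a_5 = 0, rearrange to (I - Q) a = r where r[i] = P(i -> 0):
  [7/10, -1/5, -1/5, -1/10] . (a_1, a_2, a_3, a_4) = 3/20
  [-1/2, 9/10, -7/20, 0] . (a_1, a_2, a_3, a_4) = 1/20
  [-1/10, -1/4, 13/20, -1/10] . (a_1, a_2, a_3, a_4) = 1/10
  [-1/5, -1/2, -1/5, 19/20] . (a_1, a_2, a_3, a_4) = 0

Solving yields:
  a_1 = 425/642
  a_2 = 915/1391
  a_3 = 2516/4173
  a_4 = 852/1391

Starting state is 1, so the absorption probability is a_1 = 425/642.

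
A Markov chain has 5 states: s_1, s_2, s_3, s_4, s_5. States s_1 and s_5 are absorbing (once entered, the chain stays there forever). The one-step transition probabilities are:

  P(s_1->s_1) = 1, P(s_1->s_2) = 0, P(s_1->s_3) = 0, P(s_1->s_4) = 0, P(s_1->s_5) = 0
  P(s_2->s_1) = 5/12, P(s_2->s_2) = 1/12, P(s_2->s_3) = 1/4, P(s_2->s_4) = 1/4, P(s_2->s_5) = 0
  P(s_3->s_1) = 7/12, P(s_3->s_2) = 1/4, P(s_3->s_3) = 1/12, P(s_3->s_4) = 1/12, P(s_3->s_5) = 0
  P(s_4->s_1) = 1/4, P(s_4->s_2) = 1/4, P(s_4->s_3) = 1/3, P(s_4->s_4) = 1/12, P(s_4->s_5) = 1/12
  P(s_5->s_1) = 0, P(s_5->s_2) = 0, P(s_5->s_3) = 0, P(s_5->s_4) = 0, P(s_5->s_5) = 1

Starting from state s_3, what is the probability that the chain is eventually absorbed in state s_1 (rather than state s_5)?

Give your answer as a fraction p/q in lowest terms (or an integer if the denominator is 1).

Answer: 256/261

Derivation:
Let a_i = P(absorbed in s_1 | start in state i).
Boundary conditions: a_s_1 = 1, a_s_5 = 0.
For each transient state i, a_i = sum_j P(i->j) * a_j:
  a_s_2 = 5/12*a_s_1 + 1/12*a_s_2 + 1/4*a_s_3 + 1/4*a_s_4 + 0*a_s_5
  a_s_3 = 7/12*a_s_1 + 1/4*a_s_2 + 1/12*a_s_3 + 1/12*a_s_4 + 0*a_s_5
  a_s_4 = 1/4*a_s_1 + 1/4*a_s_2 + 1/3*a_s_3 + 1/12*a_s_4 + 1/12*a_s_5

Substituting a_s_1 = 1 and a_s_5 = 0, rearrange to (I - Q) a = r where r[i] = P(i -> s_1):
  [11/12, -1/4, -1/4] . (a_s_2, a_s_3, a_s_4) = 5/12
  [-1/4, 11/12, -1/12] . (a_s_2, a_s_3, a_s_4) = 7/12
  [-1/4, -1/3, 11/12] . (a_s_2, a_s_3, a_s_4) = 1/4

Solving yields:
  a_s_2 = 28/29
  a_s_3 = 256/261
  a_s_4 = 233/261

Starting state is s_3, so the absorption probability is a_s_3 = 256/261.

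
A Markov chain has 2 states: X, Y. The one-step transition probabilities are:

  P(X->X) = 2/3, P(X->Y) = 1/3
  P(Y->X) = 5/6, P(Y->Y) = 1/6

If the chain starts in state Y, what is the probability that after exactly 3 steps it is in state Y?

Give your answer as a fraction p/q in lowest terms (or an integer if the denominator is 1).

Answer: 61/216

Derivation:
Computing P^3 by repeated multiplication:
P^1 =
  X: [2/3, 1/3]
  Y: [5/6, 1/6]
P^2 =
  X: [13/18, 5/18]
  Y: [25/36, 11/36]
P^3 =
  X: [77/108, 31/108]
  Y: [155/216, 61/216]

(P^3)[Y -> Y] = 61/216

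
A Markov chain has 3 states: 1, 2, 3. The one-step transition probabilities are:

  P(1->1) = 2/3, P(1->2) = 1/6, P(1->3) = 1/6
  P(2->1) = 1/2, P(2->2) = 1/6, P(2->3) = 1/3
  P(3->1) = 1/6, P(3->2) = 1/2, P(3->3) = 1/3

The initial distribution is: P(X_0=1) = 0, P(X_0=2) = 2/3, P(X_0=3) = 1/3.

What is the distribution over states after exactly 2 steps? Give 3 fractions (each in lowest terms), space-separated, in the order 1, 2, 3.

Propagating the distribution step by step (d_{t+1} = d_t * P):
d_0 = (1=0, 2=2/3, 3=1/3)
  d_1[1] = 0*2/3 + 2/3*1/2 + 1/3*1/6 = 7/18
  d_1[2] = 0*1/6 + 2/3*1/6 + 1/3*1/2 = 5/18
  d_1[3] = 0*1/6 + 2/3*1/3 + 1/3*1/3 = 1/3
d_1 = (1=7/18, 2=5/18, 3=1/3)
  d_2[1] = 7/18*2/3 + 5/18*1/2 + 1/3*1/6 = 49/108
  d_2[2] = 7/18*1/6 + 5/18*1/6 + 1/3*1/2 = 5/18
  d_2[3] = 7/18*1/6 + 5/18*1/3 + 1/3*1/3 = 29/108
d_2 = (1=49/108, 2=5/18, 3=29/108)

Answer: 49/108 5/18 29/108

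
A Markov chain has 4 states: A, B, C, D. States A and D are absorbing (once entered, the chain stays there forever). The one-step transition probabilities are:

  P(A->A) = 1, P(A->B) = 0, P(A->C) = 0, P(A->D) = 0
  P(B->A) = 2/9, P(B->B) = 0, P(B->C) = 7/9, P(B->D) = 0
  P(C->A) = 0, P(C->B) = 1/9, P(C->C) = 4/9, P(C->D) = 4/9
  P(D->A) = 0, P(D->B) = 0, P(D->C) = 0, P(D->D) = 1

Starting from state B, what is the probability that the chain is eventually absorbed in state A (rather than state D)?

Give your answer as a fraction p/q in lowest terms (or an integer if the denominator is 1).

Answer: 5/19

Derivation:
Let a_i = P(absorbed in A | start in state i).
Boundary conditions: a_A = 1, a_D = 0.
For each transient state i, a_i = sum_j P(i->j) * a_j:
  a_B = 2/9*a_A + 0*a_B + 7/9*a_C + 0*a_D
  a_C = 0*a_A + 1/9*a_B + 4/9*a_C + 4/9*a_D

Substituting a_A = 1 and a_D = 0, rearrange to (I - Q) a = r where r[i] = P(i -> A):
  [1, -7/9] . (a_B, a_C) = 2/9
  [-1/9, 5/9] . (a_B, a_C) = 0

Solving yields:
  a_B = 5/19
  a_C = 1/19

Starting state is B, so the absorption probability is a_B = 5/19.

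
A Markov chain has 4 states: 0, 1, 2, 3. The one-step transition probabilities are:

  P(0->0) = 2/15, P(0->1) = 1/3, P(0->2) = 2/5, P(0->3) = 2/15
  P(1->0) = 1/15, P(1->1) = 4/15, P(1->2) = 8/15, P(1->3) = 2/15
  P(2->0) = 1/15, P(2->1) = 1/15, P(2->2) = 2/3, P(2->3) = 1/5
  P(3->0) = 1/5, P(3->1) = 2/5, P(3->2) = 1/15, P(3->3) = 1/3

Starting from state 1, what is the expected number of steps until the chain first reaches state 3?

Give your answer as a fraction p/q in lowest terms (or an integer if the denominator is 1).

Let h_i = expected steps to first reach 3 from state i.
Boundary: h_3 = 0.
First-step equations for the other states:
  h_0 = 1 + 2/15*h_0 + 1/3*h_1 + 2/5*h_2 + 2/15*h_3
  h_1 = 1 + 1/15*h_0 + 4/15*h_1 + 8/15*h_2 + 2/15*h_3
  h_2 = 1 + 1/15*h_0 + 1/15*h_1 + 2/3*h_2 + 1/5*h_3

Substituting h_3 = 0 and rearranging gives the linear system (I - Q) h = 1:
  [13/15, -1/3, -2/5] . (h_0, h_1, h_2) = 1
  [-1/15, 11/15, -8/15] . (h_0, h_1, h_2) = 1
  [-1/15, -1/15, 1/3] . (h_0, h_1, h_2) = 1

Solving yields:
  h_0 = 460/79
  h_1 = 455/79
  h_2 = 420/79

Starting state is 1, so the expected hitting time is h_1 = 455/79.

Answer: 455/79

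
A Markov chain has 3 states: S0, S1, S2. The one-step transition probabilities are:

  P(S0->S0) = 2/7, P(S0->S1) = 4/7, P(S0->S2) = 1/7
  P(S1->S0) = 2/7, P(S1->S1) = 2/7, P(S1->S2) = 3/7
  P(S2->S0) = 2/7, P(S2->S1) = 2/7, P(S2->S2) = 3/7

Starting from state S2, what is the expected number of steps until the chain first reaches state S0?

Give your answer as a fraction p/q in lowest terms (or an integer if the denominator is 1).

Let h_i = expected steps to first reach S0 from state i.
Boundary: h_S0 = 0.
First-step equations for the other states:
  h_S1 = 1 + 2/7*h_S0 + 2/7*h_S1 + 3/7*h_S2
  h_S2 = 1 + 2/7*h_S0 + 2/7*h_S1 + 3/7*h_S2

Substituting h_S0 = 0 and rearranging gives the linear system (I - Q) h = 1:
  [5/7, -3/7] . (h_S1, h_S2) = 1
  [-2/7, 4/7] . (h_S1, h_S2) = 1

Solving yields:
  h_S1 = 7/2
  h_S2 = 7/2

Starting state is S2, so the expected hitting time is h_S2 = 7/2.

Answer: 7/2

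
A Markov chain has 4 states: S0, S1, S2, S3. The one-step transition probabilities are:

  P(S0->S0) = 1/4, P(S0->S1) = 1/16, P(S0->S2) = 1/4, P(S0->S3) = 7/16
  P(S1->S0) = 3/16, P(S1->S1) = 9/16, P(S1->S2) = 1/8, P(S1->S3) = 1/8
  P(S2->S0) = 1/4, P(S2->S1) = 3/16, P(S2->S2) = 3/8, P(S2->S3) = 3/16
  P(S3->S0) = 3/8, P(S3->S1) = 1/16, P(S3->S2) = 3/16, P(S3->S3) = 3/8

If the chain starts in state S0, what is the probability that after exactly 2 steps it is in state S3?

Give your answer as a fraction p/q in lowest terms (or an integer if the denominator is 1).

Computing P^2 by repeated multiplication:
P^1 =
  S0: [1/4, 1/16, 1/4, 7/16]
  S1: [3/16, 9/16, 1/8, 1/8]
  S2: [1/4, 3/16, 3/8, 3/16]
  S3: [3/8, 1/16, 3/16, 3/8]
P^2 =
  S0: [77/256, 1/8, 63/256, 21/64]
  S1: [59/256, 23/64, 3/16, 57/256]
  S2: [67/256, 13/64, 67/256, 35/128]
  S3: [75/256, 15/128, 31/128, 89/256]

(P^2)[S0 -> S3] = 21/64

Answer: 21/64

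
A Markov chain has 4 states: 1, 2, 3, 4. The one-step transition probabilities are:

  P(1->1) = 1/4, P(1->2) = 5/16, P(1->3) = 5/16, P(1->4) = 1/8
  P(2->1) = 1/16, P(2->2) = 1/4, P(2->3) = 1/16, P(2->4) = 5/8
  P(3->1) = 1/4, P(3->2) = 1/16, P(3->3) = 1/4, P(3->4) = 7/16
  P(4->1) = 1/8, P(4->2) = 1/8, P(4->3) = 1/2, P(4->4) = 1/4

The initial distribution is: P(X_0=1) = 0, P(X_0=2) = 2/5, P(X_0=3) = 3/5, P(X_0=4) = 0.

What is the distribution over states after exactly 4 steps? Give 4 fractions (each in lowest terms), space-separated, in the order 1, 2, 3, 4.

Answer: 1445/8192 10399/65536 1321/4096 22441/65536

Derivation:
Propagating the distribution step by step (d_{t+1} = d_t * P):
d_0 = (1=0, 2=2/5, 3=3/5, 4=0)
  d_1[1] = 0*1/4 + 2/5*1/16 + 3/5*1/4 + 0*1/8 = 7/40
  d_1[2] = 0*5/16 + 2/5*1/4 + 3/5*1/16 + 0*1/8 = 11/80
  d_1[3] = 0*5/16 + 2/5*1/16 + 3/5*1/4 + 0*1/2 = 7/40
  d_1[4] = 0*1/8 + 2/5*5/8 + 3/5*7/16 + 0*1/4 = 41/80
d_1 = (1=7/40, 2=11/80, 3=7/40, 4=41/80)
  d_2[1] = 7/40*1/4 + 11/80*1/16 + 7/40*1/4 + 41/80*1/8 = 41/256
  d_2[2] = 7/40*5/16 + 11/80*1/4 + 7/40*1/16 + 41/80*1/8 = 21/128
  d_2[3] = 7/40*5/16 + 11/80*1/16 + 7/40*1/4 + 41/80*1/2 = 93/256
  d_2[4] = 7/40*1/8 + 11/80*5/8 + 7/40*7/16 + 41/80*1/4 = 5/16
d_2 = (1=41/256, 2=21/128, 3=93/256, 4=5/16)
  d_3[1] = 41/256*1/4 + 21/128*1/16 + 93/256*1/4 + 5/16*1/8 = 369/2048
  d_3[2] = 41/256*5/16 + 21/128*1/4 + 93/256*1/16 + 5/16*1/8 = 313/2048
  d_3[3] = 41/256*5/16 + 21/128*1/16 + 93/256*1/4 + 5/16*1/2 = 1259/4096
  d_3[4] = 41/256*1/8 + 21/128*5/8 + 93/256*7/16 + 5/16*1/4 = 1473/4096
d_3 = (1=369/2048, 2=313/2048, 3=1259/4096, 4=1473/4096)
  d_4[1] = 369/2048*1/4 + 313/2048*1/16 + 1259/4096*1/4 + 1473/4096*1/8 = 1445/8192
  d_4[2] = 369/2048*5/16 + 313/2048*1/4 + 1259/4096*1/16 + 1473/4096*1/8 = 10399/65536
  d_4[3] = 369/2048*5/16 + 313/2048*1/16 + 1259/4096*1/4 + 1473/4096*1/2 = 1321/4096
  d_4[4] = 369/2048*1/8 + 313/2048*5/8 + 1259/4096*7/16 + 1473/4096*1/4 = 22441/65536
d_4 = (1=1445/8192, 2=10399/65536, 3=1321/4096, 4=22441/65536)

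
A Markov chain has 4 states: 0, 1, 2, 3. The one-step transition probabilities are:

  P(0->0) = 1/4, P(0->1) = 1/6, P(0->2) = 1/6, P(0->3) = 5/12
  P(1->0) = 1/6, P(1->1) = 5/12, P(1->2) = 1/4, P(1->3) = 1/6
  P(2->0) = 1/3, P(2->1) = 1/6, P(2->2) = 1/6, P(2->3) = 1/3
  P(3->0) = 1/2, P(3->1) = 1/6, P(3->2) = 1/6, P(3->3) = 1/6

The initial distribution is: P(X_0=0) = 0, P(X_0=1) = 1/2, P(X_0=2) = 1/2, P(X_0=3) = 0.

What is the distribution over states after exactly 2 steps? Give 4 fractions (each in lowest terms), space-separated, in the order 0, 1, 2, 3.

Propagating the distribution step by step (d_{t+1} = d_t * P):
d_0 = (0=0, 1=1/2, 2=1/2, 3=0)
  d_1[0] = 0*1/4 + 1/2*1/6 + 1/2*1/3 + 0*1/2 = 1/4
  d_1[1] = 0*1/6 + 1/2*5/12 + 1/2*1/6 + 0*1/6 = 7/24
  d_1[2] = 0*1/6 + 1/2*1/4 + 1/2*1/6 + 0*1/6 = 5/24
  d_1[3] = 0*5/12 + 1/2*1/6 + 1/2*1/3 + 0*1/6 = 1/4
d_1 = (0=1/4, 1=7/24, 2=5/24, 3=1/4)
  d_2[0] = 1/4*1/4 + 7/24*1/6 + 5/24*1/3 + 1/4*1/2 = 11/36
  d_2[1] = 1/4*1/6 + 7/24*5/12 + 5/24*1/6 + 1/4*1/6 = 23/96
  d_2[2] = 1/4*1/6 + 7/24*1/4 + 5/24*1/6 + 1/4*1/6 = 55/288
  d_2[3] = 1/4*5/12 + 7/24*1/6 + 5/24*1/3 + 1/4*1/6 = 19/72
d_2 = (0=11/36, 1=23/96, 2=55/288, 3=19/72)

Answer: 11/36 23/96 55/288 19/72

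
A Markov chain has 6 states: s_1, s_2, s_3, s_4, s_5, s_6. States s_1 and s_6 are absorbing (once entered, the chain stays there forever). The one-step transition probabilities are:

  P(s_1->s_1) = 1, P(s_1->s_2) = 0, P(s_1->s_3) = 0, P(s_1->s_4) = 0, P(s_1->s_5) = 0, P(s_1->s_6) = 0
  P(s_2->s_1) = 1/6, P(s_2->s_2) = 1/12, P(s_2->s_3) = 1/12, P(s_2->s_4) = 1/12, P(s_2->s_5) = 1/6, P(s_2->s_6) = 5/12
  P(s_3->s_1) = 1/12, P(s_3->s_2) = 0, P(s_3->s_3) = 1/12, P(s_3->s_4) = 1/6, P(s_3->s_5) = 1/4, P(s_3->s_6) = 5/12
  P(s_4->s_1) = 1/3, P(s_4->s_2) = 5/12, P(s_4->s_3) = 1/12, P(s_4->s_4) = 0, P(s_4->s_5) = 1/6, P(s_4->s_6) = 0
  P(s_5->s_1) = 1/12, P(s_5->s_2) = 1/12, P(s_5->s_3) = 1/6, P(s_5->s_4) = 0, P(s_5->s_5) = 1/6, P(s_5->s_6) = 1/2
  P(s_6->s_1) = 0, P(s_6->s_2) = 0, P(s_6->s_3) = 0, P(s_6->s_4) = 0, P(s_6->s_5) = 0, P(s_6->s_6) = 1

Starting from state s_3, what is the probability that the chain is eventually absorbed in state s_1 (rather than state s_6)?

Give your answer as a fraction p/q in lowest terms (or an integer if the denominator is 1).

Answer: 569/2487

Derivation:
Let a_i = P(absorbed in s_1 | start in state i).
Boundary conditions: a_s_1 = 1, a_s_6 = 0.
For each transient state i, a_i = sum_j P(i->j) * a_j:
  a_s_2 = 1/6*a_s_1 + 1/12*a_s_2 + 1/12*a_s_3 + 1/12*a_s_4 + 1/6*a_s_5 + 5/12*a_s_6
  a_s_3 = 1/12*a_s_1 + 0*a_s_2 + 1/12*a_s_3 + 1/6*a_s_4 + 1/4*a_s_5 + 5/12*a_s_6
  a_s_4 = 1/3*a_s_1 + 5/12*a_s_2 + 1/12*a_s_3 + 0*a_s_4 + 1/6*a_s_5 + 0*a_s_6
  a_s_5 = 1/12*a_s_1 + 1/12*a_s_2 + 1/6*a_s_3 + 0*a_s_4 + 1/6*a_s_5 + 1/2*a_s_6

Substituting a_s_1 = 1 and a_s_6 = 0, rearrange to (I - Q) a = r where r[i] = P(i -> s_1):
  [11/12, -1/12, -1/12, -1/6] . (a_s_2, a_s_3, a_s_4, a_s_5) = 1/6
  [0, 11/12, -1/6, -1/4] . (a_s_2, a_s_3, a_s_4, a_s_5) = 1/12
  [-5/12, -1/12, 1, -1/6] . (a_s_2, a_s_3, a_s_4, a_s_5) = 1/3
  [-1/12, -1/6, 0, 5/6] . (a_s_2, a_s_3, a_s_4, a_s_5) = 1/12

Solving yields:
  a_s_2 = 695/2487
  a_s_3 = 569/2487
  a_s_4 = 1238/2487
  a_s_5 = 144/829

Starting state is s_3, so the absorption probability is a_s_3 = 569/2487.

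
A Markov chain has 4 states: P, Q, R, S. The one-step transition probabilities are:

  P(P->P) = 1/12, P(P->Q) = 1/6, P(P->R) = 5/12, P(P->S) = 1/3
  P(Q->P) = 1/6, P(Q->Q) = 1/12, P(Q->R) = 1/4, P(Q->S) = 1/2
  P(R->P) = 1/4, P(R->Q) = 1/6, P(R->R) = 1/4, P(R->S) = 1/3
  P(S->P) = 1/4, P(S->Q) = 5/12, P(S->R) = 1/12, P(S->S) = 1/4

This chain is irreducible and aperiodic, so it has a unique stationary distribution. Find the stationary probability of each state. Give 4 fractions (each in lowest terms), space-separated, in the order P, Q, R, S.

Answer: 451/2282 38/163 515/2282 56/163

Derivation:
The stationary distribution satisfies pi = pi * P, i.e.:
  pi_P = 1/12*pi_P + 1/6*pi_Q + 1/4*pi_R + 1/4*pi_S
  pi_Q = 1/6*pi_P + 1/12*pi_Q + 1/6*pi_R + 5/12*pi_S
  pi_R = 5/12*pi_P + 1/4*pi_Q + 1/4*pi_R + 1/12*pi_S
  pi_S = 1/3*pi_P + 1/2*pi_Q + 1/3*pi_R + 1/4*pi_S
with normalization: pi_P + pi_Q + pi_R + pi_S = 1.

Using the first 3 balance equations plus normalization, the linear system A*pi = b is:
  [-11/12, 1/6, 1/4, 1/4] . pi = 0
  [1/6, -11/12, 1/6, 5/12] . pi = 0
  [5/12, 1/4, -3/4, 1/12] . pi = 0
  [1, 1, 1, 1] . pi = 1

Solving yields:
  pi_P = 451/2282
  pi_Q = 38/163
  pi_R = 515/2282
  pi_S = 56/163

Verification (pi * P):
  451/2282*1/12 + 38/163*1/6 + 515/2282*1/4 + 56/163*1/4 = 451/2282 = pi_P  (ok)
  451/2282*1/6 + 38/163*1/12 + 515/2282*1/6 + 56/163*5/12 = 38/163 = pi_Q  (ok)
  451/2282*5/12 + 38/163*1/4 + 515/2282*1/4 + 56/163*1/12 = 515/2282 = pi_R  (ok)
  451/2282*1/3 + 38/163*1/2 + 515/2282*1/3 + 56/163*1/4 = 56/163 = pi_S  (ok)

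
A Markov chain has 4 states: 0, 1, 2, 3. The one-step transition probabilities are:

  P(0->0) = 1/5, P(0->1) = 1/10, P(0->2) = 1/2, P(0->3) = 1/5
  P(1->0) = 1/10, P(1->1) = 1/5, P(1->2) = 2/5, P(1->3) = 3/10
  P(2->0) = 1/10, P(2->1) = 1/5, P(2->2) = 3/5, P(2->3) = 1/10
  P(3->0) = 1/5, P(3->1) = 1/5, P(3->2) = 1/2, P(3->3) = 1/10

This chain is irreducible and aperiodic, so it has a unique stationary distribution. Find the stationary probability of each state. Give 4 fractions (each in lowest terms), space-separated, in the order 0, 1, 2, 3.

The stationary distribution satisfies pi = pi * P, i.e.:
  pi_0 = 1/5*pi_0 + 1/10*pi_1 + 1/10*pi_2 + 1/5*pi_3
  pi_1 = 1/10*pi_0 + 1/5*pi_1 + 1/5*pi_2 + 1/5*pi_3
  pi_2 = 1/2*pi_0 + 2/5*pi_1 + 3/5*pi_2 + 1/2*pi_3
  pi_3 = 1/5*pi_0 + 3/10*pi_1 + 1/10*pi_2 + 1/10*pi_3
with normalization: pi_0 + pi_1 + pi_2 + pi_3 = 1.

Using the first 3 balance equations plus normalization, the linear system A*pi = b is:
  [-4/5, 1/10, 1/10, 1/5] . pi = 0
  [1/10, -4/5, 1/5, 1/5] . pi = 0
  [1/2, 2/5, -2/5, 1/2] . pi = 0
  [1, 1, 1, 1] . pi = 1

Solving yields:
  pi_0 = 57/446
  pi_1 = 167/892
  pi_2 = 477/892
  pi_3 = 67/446

Verification (pi * P):
  57/446*1/5 + 167/892*1/10 + 477/892*1/10 + 67/446*1/5 = 57/446 = pi_0  (ok)
  57/446*1/10 + 167/892*1/5 + 477/892*1/5 + 67/446*1/5 = 167/892 = pi_1  (ok)
  57/446*1/2 + 167/892*2/5 + 477/892*3/5 + 67/446*1/2 = 477/892 = pi_2  (ok)
  57/446*1/5 + 167/892*3/10 + 477/892*1/10 + 67/446*1/10 = 67/446 = pi_3  (ok)

Answer: 57/446 167/892 477/892 67/446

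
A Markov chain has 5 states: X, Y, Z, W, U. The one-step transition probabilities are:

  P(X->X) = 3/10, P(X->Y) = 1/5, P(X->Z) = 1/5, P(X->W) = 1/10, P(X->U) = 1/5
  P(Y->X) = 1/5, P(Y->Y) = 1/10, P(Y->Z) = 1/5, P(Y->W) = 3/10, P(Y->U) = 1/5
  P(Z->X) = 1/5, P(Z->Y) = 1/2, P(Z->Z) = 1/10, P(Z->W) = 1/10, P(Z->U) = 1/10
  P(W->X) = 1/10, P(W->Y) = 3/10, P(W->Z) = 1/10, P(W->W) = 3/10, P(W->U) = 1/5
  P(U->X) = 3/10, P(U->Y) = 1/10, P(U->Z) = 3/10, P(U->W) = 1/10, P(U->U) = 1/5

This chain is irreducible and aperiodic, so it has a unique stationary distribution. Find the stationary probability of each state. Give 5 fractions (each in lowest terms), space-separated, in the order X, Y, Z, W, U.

Answer: 1067/4804 278/1201 873/4804 1757/9608 1747/9608

Derivation:
The stationary distribution satisfies pi = pi * P, i.e.:
  pi_X = 3/10*pi_X + 1/5*pi_Y + 1/5*pi_Z + 1/10*pi_W + 3/10*pi_U
  pi_Y = 1/5*pi_X + 1/10*pi_Y + 1/2*pi_Z + 3/10*pi_W + 1/10*pi_U
  pi_Z = 1/5*pi_X + 1/5*pi_Y + 1/10*pi_Z + 1/10*pi_W + 3/10*pi_U
  pi_W = 1/10*pi_X + 3/10*pi_Y + 1/10*pi_Z + 3/10*pi_W + 1/10*pi_U
  pi_U = 1/5*pi_X + 1/5*pi_Y + 1/10*pi_Z + 1/5*pi_W + 1/5*pi_U
with normalization: pi_X + pi_Y + pi_Z + pi_W + pi_U = 1.

Using the first 4 balance equations plus normalization, the linear system A*pi = b is:
  [-7/10, 1/5, 1/5, 1/10, 3/10] . pi = 0
  [1/5, -9/10, 1/2, 3/10, 1/10] . pi = 0
  [1/5, 1/5, -9/10, 1/10, 3/10] . pi = 0
  [1/10, 3/10, 1/10, -7/10, 1/10] . pi = 0
  [1, 1, 1, 1, 1] . pi = 1

Solving yields:
  pi_X = 1067/4804
  pi_Y = 278/1201
  pi_Z = 873/4804
  pi_W = 1757/9608
  pi_U = 1747/9608

Verification (pi * P):
  1067/4804*3/10 + 278/1201*1/5 + 873/4804*1/5 + 1757/9608*1/10 + 1747/9608*3/10 = 1067/4804 = pi_X  (ok)
  1067/4804*1/5 + 278/1201*1/10 + 873/4804*1/2 + 1757/9608*3/10 + 1747/9608*1/10 = 278/1201 = pi_Y  (ok)
  1067/4804*1/5 + 278/1201*1/5 + 873/4804*1/10 + 1757/9608*1/10 + 1747/9608*3/10 = 873/4804 = pi_Z  (ok)
  1067/4804*1/10 + 278/1201*3/10 + 873/4804*1/10 + 1757/9608*3/10 + 1747/9608*1/10 = 1757/9608 = pi_W  (ok)
  1067/4804*1/5 + 278/1201*1/5 + 873/4804*1/10 + 1757/9608*1/5 + 1747/9608*1/5 = 1747/9608 = pi_U  (ok)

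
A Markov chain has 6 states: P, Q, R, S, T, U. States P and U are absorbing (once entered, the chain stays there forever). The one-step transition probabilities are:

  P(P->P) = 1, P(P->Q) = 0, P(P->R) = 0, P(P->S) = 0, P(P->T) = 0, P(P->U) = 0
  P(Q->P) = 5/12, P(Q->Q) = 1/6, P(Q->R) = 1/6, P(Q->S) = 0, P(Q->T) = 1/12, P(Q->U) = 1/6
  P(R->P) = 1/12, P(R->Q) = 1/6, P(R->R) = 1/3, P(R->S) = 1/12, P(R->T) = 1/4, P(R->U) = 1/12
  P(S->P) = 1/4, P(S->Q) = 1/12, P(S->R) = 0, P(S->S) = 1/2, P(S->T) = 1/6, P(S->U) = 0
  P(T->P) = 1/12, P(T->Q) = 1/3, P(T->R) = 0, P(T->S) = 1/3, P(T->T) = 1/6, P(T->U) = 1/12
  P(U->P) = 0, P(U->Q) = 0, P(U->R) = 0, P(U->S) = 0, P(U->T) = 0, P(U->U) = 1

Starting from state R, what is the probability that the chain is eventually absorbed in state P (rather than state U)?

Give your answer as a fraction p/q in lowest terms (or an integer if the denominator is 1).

Let a_i = P(absorbed in P | start in state i).
Boundary conditions: a_P = 1, a_U = 0.
For each transient state i, a_i = sum_j P(i->j) * a_j:
  a_Q = 5/12*a_P + 1/6*a_Q + 1/6*a_R + 0*a_S + 1/12*a_T + 1/6*a_U
  a_R = 1/12*a_P + 1/6*a_Q + 1/3*a_R + 1/12*a_S + 1/4*a_T + 1/12*a_U
  a_S = 1/4*a_P + 1/12*a_Q + 0*a_R + 1/2*a_S + 1/6*a_T + 0*a_U
  a_T = 1/12*a_P + 1/3*a_Q + 0*a_R + 1/3*a_S + 1/6*a_T + 1/12*a_U

Substituting a_P = 1 and a_U = 0, rearrange to (I - Q) a = r where r[i] = P(i -> P):
  [5/6, -1/6, 0, -1/12] . (a_Q, a_R, a_S, a_T) = 5/12
  [-1/6, 2/3, -1/12, -1/4] . (a_Q, a_R, a_S, a_T) = 1/12
  [-1/12, 0, 1/2, -1/6] . (a_Q, a_R, a_S, a_T) = 1/4
  [-1/3, 0, -1/3, 5/6] . (a_Q, a_R, a_S, a_T) = 1/12

Solving yields:
  a_Q = 625/881
  a_R = 2407/3524
  a_S = 1517/1762
  a_T = 1283/1762

Starting state is R, so the absorption probability is a_R = 2407/3524.

Answer: 2407/3524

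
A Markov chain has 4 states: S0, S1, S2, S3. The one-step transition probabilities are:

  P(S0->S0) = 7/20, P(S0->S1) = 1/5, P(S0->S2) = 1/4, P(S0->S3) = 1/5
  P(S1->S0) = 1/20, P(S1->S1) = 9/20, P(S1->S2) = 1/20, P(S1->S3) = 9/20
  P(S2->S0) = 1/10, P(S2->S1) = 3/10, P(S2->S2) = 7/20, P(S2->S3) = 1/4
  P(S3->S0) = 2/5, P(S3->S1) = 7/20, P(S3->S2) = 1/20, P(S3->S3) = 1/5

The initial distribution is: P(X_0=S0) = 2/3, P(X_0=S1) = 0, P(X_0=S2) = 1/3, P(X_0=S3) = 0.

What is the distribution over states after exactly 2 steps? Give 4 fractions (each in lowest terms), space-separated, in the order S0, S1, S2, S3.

Propagating the distribution step by step (d_{t+1} = d_t * P):
d_0 = (S0=2/3, S1=0, S2=1/3, S3=0)
  d_1[S0] = 2/3*7/20 + 0*1/20 + 1/3*1/10 + 0*2/5 = 4/15
  d_1[S1] = 2/3*1/5 + 0*9/20 + 1/3*3/10 + 0*7/20 = 7/30
  d_1[S2] = 2/3*1/4 + 0*1/20 + 1/3*7/20 + 0*1/20 = 17/60
  d_1[S3] = 2/3*1/5 + 0*9/20 + 1/3*1/4 + 0*1/5 = 13/60
d_1 = (S0=4/15, S1=7/30, S2=17/60, S3=13/60)
  d_2[S0] = 4/15*7/20 + 7/30*1/20 + 17/60*1/10 + 13/60*2/5 = 11/50
  d_2[S1] = 4/15*1/5 + 7/30*9/20 + 17/60*3/10 + 13/60*7/20 = 383/1200
  d_2[S2] = 4/15*1/4 + 7/30*1/20 + 17/60*7/20 + 13/60*1/20 = 113/600
  d_2[S3] = 4/15*1/5 + 7/30*9/20 + 17/60*1/4 + 13/60*1/5 = 109/400
d_2 = (S0=11/50, S1=383/1200, S2=113/600, S3=109/400)

Answer: 11/50 383/1200 113/600 109/400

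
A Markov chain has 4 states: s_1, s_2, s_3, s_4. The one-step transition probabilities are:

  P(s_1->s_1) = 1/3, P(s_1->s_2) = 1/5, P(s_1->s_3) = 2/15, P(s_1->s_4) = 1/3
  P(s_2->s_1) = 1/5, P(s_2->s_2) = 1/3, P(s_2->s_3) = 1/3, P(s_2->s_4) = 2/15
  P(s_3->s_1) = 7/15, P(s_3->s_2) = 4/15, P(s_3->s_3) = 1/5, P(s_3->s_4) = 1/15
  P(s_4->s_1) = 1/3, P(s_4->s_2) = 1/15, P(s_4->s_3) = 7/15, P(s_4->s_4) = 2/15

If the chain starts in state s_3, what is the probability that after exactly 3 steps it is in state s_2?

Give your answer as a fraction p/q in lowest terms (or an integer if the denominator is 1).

Computing P^3 by repeated multiplication:
P^1 =
  s_1: [1/3, 1/5, 2/15, 1/3]
  s_2: [1/5, 1/3, 1/3, 2/15]
  s_3: [7/15, 4/15, 1/5, 1/15]
  s_4: [1/3, 1/15, 7/15, 2/15]
P^2 =
  s_1: [73/225, 43/225, 22/75, 43/225]
  s_2: [1/3, 56/225, 4/15, 34/225]
  s_3: [73/225, 6/25, 2/9, 16/75]
  s_4: [29/75, 2/9, 2/9, 38/225]
P^3 =
  s_1: [1171/3375, 247/1125, 172/675, 67/375]
  s_2: [1133/3375, 779/3375, 848/3375, 41/225]
  s_3: [1117/3375, 737/3375, 902/3375, 619/3375]
  s_4: [1/3, 749/3375, 56/225, 661/3375]

(P^3)[s_3 -> s_2] = 737/3375

Answer: 737/3375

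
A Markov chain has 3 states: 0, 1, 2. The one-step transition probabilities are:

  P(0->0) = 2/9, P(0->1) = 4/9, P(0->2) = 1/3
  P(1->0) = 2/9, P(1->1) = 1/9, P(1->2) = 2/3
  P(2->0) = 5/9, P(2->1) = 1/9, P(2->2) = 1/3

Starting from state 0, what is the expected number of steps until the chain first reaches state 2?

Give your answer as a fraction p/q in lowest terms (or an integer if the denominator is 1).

Let h_i = expected steps to first reach 2 from state i.
Boundary: h_2 = 0.
First-step equations for the other states:
  h_0 = 1 + 2/9*h_0 + 4/9*h_1 + 1/3*h_2
  h_1 = 1 + 2/9*h_0 + 1/9*h_1 + 2/3*h_2

Substituting h_2 = 0 and rearranging gives the linear system (I - Q) h = 1:
  [7/9, -4/9] . (h_0, h_1) = 1
  [-2/9, 8/9] . (h_0, h_1) = 1

Solving yields:
  h_0 = 9/4
  h_1 = 27/16

Starting state is 0, so the expected hitting time is h_0 = 9/4.

Answer: 9/4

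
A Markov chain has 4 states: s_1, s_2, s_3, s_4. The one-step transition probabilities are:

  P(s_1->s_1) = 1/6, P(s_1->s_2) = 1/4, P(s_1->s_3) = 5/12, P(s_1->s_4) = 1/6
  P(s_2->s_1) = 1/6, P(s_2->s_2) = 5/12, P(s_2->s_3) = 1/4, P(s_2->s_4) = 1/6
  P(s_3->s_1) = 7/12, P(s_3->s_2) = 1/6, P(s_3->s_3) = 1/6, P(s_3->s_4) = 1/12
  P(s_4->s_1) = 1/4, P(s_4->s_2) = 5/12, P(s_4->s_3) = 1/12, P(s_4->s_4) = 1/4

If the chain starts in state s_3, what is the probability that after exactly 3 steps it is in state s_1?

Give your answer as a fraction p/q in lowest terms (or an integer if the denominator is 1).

Answer: 541/1728

Derivation:
Computing P^3 by repeated multiplication:
P^1 =
  s_1: [1/6, 1/4, 5/12, 1/6]
  s_2: [1/6, 5/12, 1/4, 1/6]
  s_3: [7/12, 1/6, 1/6, 1/12]
  s_4: [1/4, 5/12, 1/12, 1/4]
P^2 =
  s_1: [17/48, 41/144, 31/144, 7/48]
  s_2: [41/144, 47/144, 11/48, 23/144]
  s_3: [35/144, 5/18, 23/72, 23/144]
  s_4: [2/9, 17/48, 35/144, 13/72]
P^3 =
  s_1: [29/108, 175/576, 461/1728, 139/864]
  s_2: [119/432, 539/1728, 145/576, 139/864]
  s_3: [541/1728, 8/27, 205/864, 265/1728]
  s_4: [163/576, 551/1728, 409/1728, 31/192]

(P^3)[s_3 -> s_1] = 541/1728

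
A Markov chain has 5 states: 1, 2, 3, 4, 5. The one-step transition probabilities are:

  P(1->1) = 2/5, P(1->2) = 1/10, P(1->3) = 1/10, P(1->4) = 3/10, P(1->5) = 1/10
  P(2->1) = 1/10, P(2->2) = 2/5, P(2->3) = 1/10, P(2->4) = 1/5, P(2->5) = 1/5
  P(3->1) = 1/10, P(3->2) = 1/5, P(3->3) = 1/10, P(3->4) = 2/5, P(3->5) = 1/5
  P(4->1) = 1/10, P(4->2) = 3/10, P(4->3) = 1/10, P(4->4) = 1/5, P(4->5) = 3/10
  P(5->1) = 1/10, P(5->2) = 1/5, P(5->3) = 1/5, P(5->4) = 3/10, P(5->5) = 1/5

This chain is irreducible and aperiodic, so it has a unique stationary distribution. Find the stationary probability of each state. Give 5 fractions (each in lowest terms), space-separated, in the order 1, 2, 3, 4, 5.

Answer: 1/7 915/3458 419/3458 449/1729 366/1729

Derivation:
The stationary distribution satisfies pi = pi * P, i.e.:
  pi_1 = 2/5*pi_1 + 1/10*pi_2 + 1/10*pi_3 + 1/10*pi_4 + 1/10*pi_5
  pi_2 = 1/10*pi_1 + 2/5*pi_2 + 1/5*pi_3 + 3/10*pi_4 + 1/5*pi_5
  pi_3 = 1/10*pi_1 + 1/10*pi_2 + 1/10*pi_3 + 1/10*pi_4 + 1/5*pi_5
  pi_4 = 3/10*pi_1 + 1/5*pi_2 + 2/5*pi_3 + 1/5*pi_4 + 3/10*pi_5
  pi_5 = 1/10*pi_1 + 1/5*pi_2 + 1/5*pi_3 + 3/10*pi_4 + 1/5*pi_5
with normalization: pi_1 + pi_2 + pi_3 + pi_4 + pi_5 = 1.

Using the first 4 balance equations plus normalization, the linear system A*pi = b is:
  [-3/5, 1/10, 1/10, 1/10, 1/10] . pi = 0
  [1/10, -3/5, 1/5, 3/10, 1/5] . pi = 0
  [1/10, 1/10, -9/10, 1/10, 1/5] . pi = 0
  [3/10, 1/5, 2/5, -4/5, 3/10] . pi = 0
  [1, 1, 1, 1, 1] . pi = 1

Solving yields:
  pi_1 = 1/7
  pi_2 = 915/3458
  pi_3 = 419/3458
  pi_4 = 449/1729
  pi_5 = 366/1729

Verification (pi * P):
  1/7*2/5 + 915/3458*1/10 + 419/3458*1/10 + 449/1729*1/10 + 366/1729*1/10 = 1/7 = pi_1  (ok)
  1/7*1/10 + 915/3458*2/5 + 419/3458*1/5 + 449/1729*3/10 + 366/1729*1/5 = 915/3458 = pi_2  (ok)
  1/7*1/10 + 915/3458*1/10 + 419/3458*1/10 + 449/1729*1/10 + 366/1729*1/5 = 419/3458 = pi_3  (ok)
  1/7*3/10 + 915/3458*1/5 + 419/3458*2/5 + 449/1729*1/5 + 366/1729*3/10 = 449/1729 = pi_4  (ok)
  1/7*1/10 + 915/3458*1/5 + 419/3458*1/5 + 449/1729*3/10 + 366/1729*1/5 = 366/1729 = pi_5  (ok)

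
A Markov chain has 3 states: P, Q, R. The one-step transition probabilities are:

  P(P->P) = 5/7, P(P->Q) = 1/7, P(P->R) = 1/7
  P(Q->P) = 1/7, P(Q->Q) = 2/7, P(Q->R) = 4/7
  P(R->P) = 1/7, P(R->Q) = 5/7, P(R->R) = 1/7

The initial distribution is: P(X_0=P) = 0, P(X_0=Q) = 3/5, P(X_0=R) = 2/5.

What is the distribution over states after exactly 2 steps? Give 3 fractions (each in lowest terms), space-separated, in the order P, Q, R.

Answer: 11/49 107/245 83/245

Derivation:
Propagating the distribution step by step (d_{t+1} = d_t * P):
d_0 = (P=0, Q=3/5, R=2/5)
  d_1[P] = 0*5/7 + 3/5*1/7 + 2/5*1/7 = 1/7
  d_1[Q] = 0*1/7 + 3/5*2/7 + 2/5*5/7 = 16/35
  d_1[R] = 0*1/7 + 3/5*4/7 + 2/5*1/7 = 2/5
d_1 = (P=1/7, Q=16/35, R=2/5)
  d_2[P] = 1/7*5/7 + 16/35*1/7 + 2/5*1/7 = 11/49
  d_2[Q] = 1/7*1/7 + 16/35*2/7 + 2/5*5/7 = 107/245
  d_2[R] = 1/7*1/7 + 16/35*4/7 + 2/5*1/7 = 83/245
d_2 = (P=11/49, Q=107/245, R=83/245)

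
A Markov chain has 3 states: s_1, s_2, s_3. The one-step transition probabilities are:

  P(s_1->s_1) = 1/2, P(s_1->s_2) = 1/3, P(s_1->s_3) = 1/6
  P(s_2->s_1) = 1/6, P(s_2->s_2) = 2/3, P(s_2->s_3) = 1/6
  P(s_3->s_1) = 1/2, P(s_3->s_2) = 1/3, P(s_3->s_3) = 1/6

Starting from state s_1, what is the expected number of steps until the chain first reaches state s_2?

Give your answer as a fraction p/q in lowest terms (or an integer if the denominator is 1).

Let h_i = expected steps to first reach s_2 from state i.
Boundary: h_s_2 = 0.
First-step equations for the other states:
  h_s_1 = 1 + 1/2*h_s_1 + 1/3*h_s_2 + 1/6*h_s_3
  h_s_3 = 1 + 1/2*h_s_1 + 1/3*h_s_2 + 1/6*h_s_3

Substituting h_s_2 = 0 and rearranging gives the linear system (I - Q) h = 1:
  [1/2, -1/6] . (h_s_1, h_s_3) = 1
  [-1/2, 5/6] . (h_s_1, h_s_3) = 1

Solving yields:
  h_s_1 = 3
  h_s_3 = 3

Starting state is s_1, so the expected hitting time is h_s_1 = 3.

Answer: 3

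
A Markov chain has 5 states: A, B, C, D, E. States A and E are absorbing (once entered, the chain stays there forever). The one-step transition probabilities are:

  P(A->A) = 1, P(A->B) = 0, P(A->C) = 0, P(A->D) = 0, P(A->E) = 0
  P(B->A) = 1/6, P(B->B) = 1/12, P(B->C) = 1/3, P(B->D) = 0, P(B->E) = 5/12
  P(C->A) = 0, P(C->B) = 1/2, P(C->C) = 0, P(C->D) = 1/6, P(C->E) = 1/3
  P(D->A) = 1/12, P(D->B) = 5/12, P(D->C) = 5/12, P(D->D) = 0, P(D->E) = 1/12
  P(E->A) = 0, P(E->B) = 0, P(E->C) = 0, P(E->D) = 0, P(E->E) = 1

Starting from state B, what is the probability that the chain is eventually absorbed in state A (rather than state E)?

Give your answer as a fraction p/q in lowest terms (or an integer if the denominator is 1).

Let a_i = P(absorbed in A | start in state i).
Boundary conditions: a_A = 1, a_E = 0.
For each transient state i, a_i = sum_j P(i->j) * a_j:
  a_B = 1/6*a_A + 1/12*a_B + 1/3*a_C + 0*a_D + 5/12*a_E
  a_C = 0*a_A + 1/2*a_B + 0*a_C + 1/6*a_D + 1/3*a_E
  a_D = 1/12*a_A + 5/12*a_B + 5/12*a_C + 0*a_D + 1/12*a_E

Substituting a_A = 1 and a_E = 0, rearrange to (I - Q) a = r where r[i] = P(i -> A):
  [11/12, -1/3, 0] . (a_B, a_C, a_D) = 1/6
  [-1/2, 1, -1/6] . (a_B, a_C, a_D) = 0
  [-5/12, -5/12, 1] . (a_B, a_C, a_D) = 1/12

Solving yields:
  a_B = 46/191
  a_C = 31/191
  a_D = 48/191

Starting state is B, so the absorption probability is a_B = 46/191.

Answer: 46/191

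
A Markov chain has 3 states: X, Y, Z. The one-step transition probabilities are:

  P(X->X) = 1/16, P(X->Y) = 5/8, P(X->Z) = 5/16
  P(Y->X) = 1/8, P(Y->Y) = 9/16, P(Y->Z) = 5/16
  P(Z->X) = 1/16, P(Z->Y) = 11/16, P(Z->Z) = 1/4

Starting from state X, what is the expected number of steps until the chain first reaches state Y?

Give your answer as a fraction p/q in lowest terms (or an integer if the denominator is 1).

Let h_i = expected steps to first reach Y from state i.
Boundary: h_Y = 0.
First-step equations for the other states:
  h_X = 1 + 1/16*h_X + 5/8*h_Y + 5/16*h_Z
  h_Z = 1 + 1/16*h_X + 11/16*h_Y + 1/4*h_Z

Substituting h_Y = 0 and rearranging gives the linear system (I - Q) h = 1:
  [15/16, -5/16] . (h_X, h_Z) = 1
  [-1/16, 3/4] . (h_X, h_Z) = 1

Solving yields:
  h_X = 272/175
  h_Z = 256/175

Starting state is X, so the expected hitting time is h_X = 272/175.

Answer: 272/175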